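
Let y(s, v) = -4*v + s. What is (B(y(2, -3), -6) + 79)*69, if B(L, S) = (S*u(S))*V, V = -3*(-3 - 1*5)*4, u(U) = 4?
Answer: -153525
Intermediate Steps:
y(s, v) = s - 4*v
V = 96 (V = -3*(-3 - 5)*4 = -3*(-8)*4 = 24*4 = 96)
B(L, S) = 384*S (B(L, S) = (S*4)*96 = (4*S)*96 = 384*S)
(B(y(2, -3), -6) + 79)*69 = (384*(-6) + 79)*69 = (-2304 + 79)*69 = -2225*69 = -153525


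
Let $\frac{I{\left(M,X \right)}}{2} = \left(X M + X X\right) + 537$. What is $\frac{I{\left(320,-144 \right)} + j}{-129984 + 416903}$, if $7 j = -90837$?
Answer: $- \frac{438135}{2008433} \approx -0.21815$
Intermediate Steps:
$j = - \frac{90837}{7}$ ($j = \frac{1}{7} \left(-90837\right) = - \frac{90837}{7} \approx -12977.0$)
$I{\left(M,X \right)} = 1074 + 2 X^{2} + 2 M X$ ($I{\left(M,X \right)} = 2 \left(\left(X M + X X\right) + 537\right) = 2 \left(\left(M X + X^{2}\right) + 537\right) = 2 \left(\left(X^{2} + M X\right) + 537\right) = 2 \left(537 + X^{2} + M X\right) = 1074 + 2 X^{2} + 2 M X$)
$\frac{I{\left(320,-144 \right)} + j}{-129984 + 416903} = \frac{\left(1074 + 2 \left(-144\right)^{2} + 2 \cdot 320 \left(-144\right)\right) - \frac{90837}{7}}{-129984 + 416903} = \frac{\left(1074 + 2 \cdot 20736 - 92160\right) - \frac{90837}{7}}{286919} = \left(\left(1074 + 41472 - 92160\right) - \frac{90837}{7}\right) \frac{1}{286919} = \left(-49614 - \frac{90837}{7}\right) \frac{1}{286919} = \left(- \frac{438135}{7}\right) \frac{1}{286919} = - \frac{438135}{2008433}$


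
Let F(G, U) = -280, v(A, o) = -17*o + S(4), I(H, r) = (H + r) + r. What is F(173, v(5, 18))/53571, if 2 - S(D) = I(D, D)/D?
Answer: -40/7653 ≈ -0.0052267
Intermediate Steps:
I(H, r) = H + 2*r
S(D) = -1 (S(D) = 2 - (D + 2*D)/D = 2 - 3*D/D = 2 - 1*3 = 2 - 3 = -1)
v(A, o) = -1 - 17*o (v(A, o) = -17*o - 1 = -1 - 17*o)
F(173, v(5, 18))/53571 = -280/53571 = -280*1/53571 = -40/7653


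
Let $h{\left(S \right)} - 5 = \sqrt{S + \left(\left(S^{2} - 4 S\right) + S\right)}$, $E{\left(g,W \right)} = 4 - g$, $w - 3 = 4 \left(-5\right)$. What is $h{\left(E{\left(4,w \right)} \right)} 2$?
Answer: $10$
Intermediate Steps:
$w = -17$ ($w = 3 + 4 \left(-5\right) = 3 - 20 = -17$)
$h{\left(S \right)} = 5 + \sqrt{S^{2} - 2 S}$ ($h{\left(S \right)} = 5 + \sqrt{S + \left(\left(S^{2} - 4 S\right) + S\right)} = 5 + \sqrt{S + \left(S^{2} - 3 S\right)} = 5 + \sqrt{S^{2} - 2 S}$)
$h{\left(E{\left(4,w \right)} \right)} 2 = \left(5 + \sqrt{\left(4 - 4\right) \left(-2 + \left(4 - 4\right)\right)}\right) 2 = \left(5 + \sqrt{0 \left(-2 + 0\right)}\right) 2 = \left(5 + \sqrt{0 \left(-2\right)}\right) 2 = \left(5 + \sqrt{0}\right) 2 = \left(5 + 0\right) 2 = 5 \cdot 2 = 10$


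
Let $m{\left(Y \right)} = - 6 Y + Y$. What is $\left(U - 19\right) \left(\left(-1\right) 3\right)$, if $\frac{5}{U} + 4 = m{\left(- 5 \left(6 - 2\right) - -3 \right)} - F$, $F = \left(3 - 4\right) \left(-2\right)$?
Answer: $\frac{4488}{79} \approx 56.81$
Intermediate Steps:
$m{\left(Y \right)} = - 5 Y$
$F = 2$ ($F = \left(-1\right) \left(-2\right) = 2$)
$U = \frac{5}{79}$ ($U = \frac{5}{-4 - \left(2 + 5 \left(- 5 \left(6 - 2\right) - -3\right)\right)} = \frac{5}{-4 - \left(2 + 5 \left(\left(-5\right) 4 + 3\right)\right)} = \frac{5}{-4 - \left(2 + 5 \left(-20 + 3\right)\right)} = \frac{5}{-4 - -83} = \frac{5}{-4 + \left(85 - 2\right)} = \frac{5}{-4 + 83} = \frac{5}{79} \approx 0.063291$)
$\left(U - 19\right) \left(\left(-1\right) 3\right) = \left(\frac{5}{79} - 19\right) \left(\left(-1\right) 3\right) = \left(- \frac{1496}{79}\right) \left(-3\right) = \frac{4488}{79}$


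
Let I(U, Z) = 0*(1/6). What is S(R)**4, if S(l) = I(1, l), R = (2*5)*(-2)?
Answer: 0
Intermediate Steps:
R = -20 (R = 10*(-2) = -20)
I(U, Z) = 0 (I(U, Z) = 0*(1*(1/6)) = 0*(1/6) = 0)
S(l) = 0
S(R)**4 = 0**4 = 0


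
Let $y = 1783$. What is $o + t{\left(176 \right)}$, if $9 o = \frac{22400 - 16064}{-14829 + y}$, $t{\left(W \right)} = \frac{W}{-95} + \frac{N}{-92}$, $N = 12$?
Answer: $- \frac{2639389}{1295705} \approx -2.037$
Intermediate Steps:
$t{\left(W \right)} = - \frac{3}{23} - \frac{W}{95}$ ($t{\left(W \right)} = \frac{W}{-95} + \frac{12}{-92} = W \left(- \frac{1}{95}\right) + 12 \left(- \frac{1}{92}\right) = - \frac{W}{95} - \frac{3}{23} = - \frac{3}{23} - \frac{W}{95}$)
$o = - \frac{32}{593}$ ($o = \frac{\left(22400 - 16064\right) \frac{1}{-14829 + 1783}}{9} = \frac{6336 \frac{1}{-13046}}{9} = \frac{6336 \left(- \frac{1}{13046}\right)}{9} = \frac{1}{9} \left(- \frac{288}{593}\right) = - \frac{32}{593} \approx -0.053963$)
$o + t{\left(176 \right)} = - \frac{32}{593} - \frac{4333}{2185} = - \frac{2639389}{1295705}$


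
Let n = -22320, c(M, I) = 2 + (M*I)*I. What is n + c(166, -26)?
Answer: 89898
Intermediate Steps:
c(M, I) = 2 + M*I**2 (c(M, I) = 2 + (I*M)*I = 2 + M*I**2)
n + c(166, -26) = -22320 + (2 + 166*(-26)**2) = -22320 + (2 + 166*676) = -22320 + (2 + 112216) = -22320 + 112218 = 89898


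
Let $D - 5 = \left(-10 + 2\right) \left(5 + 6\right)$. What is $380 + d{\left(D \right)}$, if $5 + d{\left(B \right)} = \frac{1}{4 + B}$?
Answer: $\frac{29624}{79} \approx 374.99$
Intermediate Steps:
$D = -83$ ($D = 5 + \left(-10 + 2\right) \left(5 + 6\right) = 5 - 88 = -83$)
$d{\left(B \right)} = -5 + \frac{1}{4 + B}$
$380 + d{\left(D \right)} = 380 + \frac{-19 - -415}{4 - 83} = 380 + \frac{-19 + 415}{-79} = 380 - \frac{396}{79} = \frac{29624}{79}$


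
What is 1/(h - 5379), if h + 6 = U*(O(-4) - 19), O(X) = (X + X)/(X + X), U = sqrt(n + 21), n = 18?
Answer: -1795/9661863 + 2*sqrt(39)/3220621 ≈ -0.00018190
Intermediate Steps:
U = sqrt(39) (U = sqrt(18 + 21) = sqrt(39) ≈ 6.2450)
O(X) = 1 (O(X) = (2*X)/((2*X)) = (2*X)*(1/(2*X)) = 1)
h = -6 - 18*sqrt(39) (h = -6 + sqrt(39)*(1 - 19) = -6 + sqrt(39)*(-18) = -6 - 18*sqrt(39) ≈ -118.41)
1/(h - 5379) = 1/((-6 - 18*sqrt(39)) - 5379) = 1/(-5385 - 18*sqrt(39))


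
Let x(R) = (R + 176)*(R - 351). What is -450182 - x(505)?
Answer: -555056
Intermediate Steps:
x(R) = (-351 + R)*(176 + R) (x(R) = (176 + R)*(-351 + R) = (-351 + R)*(176 + R))
-450182 - x(505) = -450182 - (-61776 + 505² - 175*505) = -450182 - (-61776 + 255025 - 88375) = -450182 - 1*104874 = -450182 - 104874 = -555056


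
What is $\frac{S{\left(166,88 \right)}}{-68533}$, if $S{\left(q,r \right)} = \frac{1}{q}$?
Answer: $- \frac{1}{11376478} \approx -8.7901 \cdot 10^{-8}$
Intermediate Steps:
$\frac{S{\left(166,88 \right)}}{-68533} = \frac{1}{166 \left(-68533\right)} = \frac{1}{166} \left(- \frac{1}{68533}\right) = - \frac{1}{11376478}$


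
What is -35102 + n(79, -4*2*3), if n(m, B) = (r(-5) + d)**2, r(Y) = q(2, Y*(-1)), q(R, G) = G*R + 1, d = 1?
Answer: -34958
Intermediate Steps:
q(R, G) = 1 + G*R
r(Y) = 1 - 2*Y (r(Y) = 1 + (Y*(-1))*2 = 1 - Y*2 = 1 - 2*Y)
n(m, B) = 144 (n(m, B) = ((1 - 2*(-5)) + 1)**2 = ((1 + 10) + 1)**2 = (11 + 1)**2 = 12**2 = 144)
-35102 + n(79, -4*2*3) = -35102 + 144 = -34958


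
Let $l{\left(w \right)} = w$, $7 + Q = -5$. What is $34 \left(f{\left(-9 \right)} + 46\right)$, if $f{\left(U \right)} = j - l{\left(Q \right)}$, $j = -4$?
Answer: $1836$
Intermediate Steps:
$Q = -12$ ($Q = -7 - 5 = -12$)
$f{\left(U \right)} = 8$ ($f{\left(U \right)} = -4 - -12 = -4 + 12 = 8$)
$34 \left(f{\left(-9 \right)} + 46\right) = 34 \left(8 + 46\right) = 34 \cdot 54 = 1836$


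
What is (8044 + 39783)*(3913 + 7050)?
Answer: 524327401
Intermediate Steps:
(8044 + 39783)*(3913 + 7050) = 47827*10963 = 524327401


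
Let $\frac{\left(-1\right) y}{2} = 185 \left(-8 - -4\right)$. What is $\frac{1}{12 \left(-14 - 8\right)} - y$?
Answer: $- \frac{390721}{264} \approx -1480.0$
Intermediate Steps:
$y = 1480$ ($y = - 2 \cdot 185 \left(-8 - -4\right) = - 2 \cdot 185 \left(-8 + 4\right) = - 2 \cdot 185 \left(-4\right) = \left(-2\right) \left(-740\right) = 1480$)
$\frac{1}{12 \left(-14 - 8\right)} - y = \frac{1}{12 \left(-14 - 8\right)} - 1480 = \frac{1}{12 \left(-22\right)} - 1480 = \frac{1}{-264} - 1480 = - \frac{1}{264} - 1480 = - \frac{390721}{264}$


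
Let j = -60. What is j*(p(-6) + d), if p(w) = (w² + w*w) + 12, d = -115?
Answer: 1860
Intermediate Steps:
p(w) = 12 + 2*w² (p(w) = (w² + w²) + 12 = 2*w² + 12 = 12 + 2*w²)
j*(p(-6) + d) = -60*((12 + 2*(-6)²) - 115) = -60*((12 + 2*36) - 115) = -60*((12 + 72) - 115) = -60*(84 - 115) = -60*(-31) = 1860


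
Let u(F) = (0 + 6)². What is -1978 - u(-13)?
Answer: -2014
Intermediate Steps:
u(F) = 36 (u(F) = 6² = 36)
-1978 - u(-13) = -1978 - 1*36 = -1978 - 36 = -2014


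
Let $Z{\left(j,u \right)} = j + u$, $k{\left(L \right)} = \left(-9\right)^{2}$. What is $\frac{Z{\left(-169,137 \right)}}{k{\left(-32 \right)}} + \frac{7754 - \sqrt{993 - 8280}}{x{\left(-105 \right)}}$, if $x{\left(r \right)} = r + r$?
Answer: $- \frac{105799}{2835} + \frac{i \sqrt{7287}}{210} \approx -37.319 + 0.4065 i$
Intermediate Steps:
$x{\left(r \right)} = 2 r$
$k{\left(L \right)} = 81$
$\frac{Z{\left(-169,137 \right)}}{k{\left(-32 \right)}} + \frac{7754 - \sqrt{993 - 8280}}{x{\left(-105 \right)}} = \frac{-169 + 137}{81} + \frac{7754 - \sqrt{993 - 8280}}{2 \left(-105\right)} = \left(-32\right) \frac{1}{81} + \frac{7754 - \sqrt{-7287}}{-210} = - \frac{32}{81} + \left(7754 - i \sqrt{7287}\right) \left(- \frac{1}{210}\right) = - \frac{32}{81} - \left(\frac{3877}{105} - \frac{i \sqrt{7287}}{210}\right) = - \frac{105799}{2835} + \frac{i \sqrt{7287}}{210}$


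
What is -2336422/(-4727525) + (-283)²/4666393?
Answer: 1025571455961/2005499051575 ≈ 0.51138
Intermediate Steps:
-2336422/(-4727525) + (-283)²/4666393 = -2336422*(-1/4727525) + 80089*(1/4666393) = 212402/429775 + 80089/4666393 = 1025571455961/2005499051575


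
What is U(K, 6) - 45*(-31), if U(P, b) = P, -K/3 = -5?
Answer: 1410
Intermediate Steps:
K = 15 (K = -3*(-5) = 15)
U(K, 6) - 45*(-31) = 15 - 45*(-31) = 15 + 1395 = 1410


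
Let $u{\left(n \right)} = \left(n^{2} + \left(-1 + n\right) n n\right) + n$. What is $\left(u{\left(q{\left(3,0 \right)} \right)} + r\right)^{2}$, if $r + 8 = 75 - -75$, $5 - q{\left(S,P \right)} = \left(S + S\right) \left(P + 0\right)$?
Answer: $73984$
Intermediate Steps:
$q{\left(S,P \right)} = 5 - 2 P S$ ($q{\left(S,P \right)} = 5 - \left(S + S\right) \left(P + 0\right) = 5 - 2 S P = 5 - 2 P S$)
$r = 142$ ($r = -8 + \left(75 - -75\right) = -8 + \left(75 + 75\right) = -8 + 150 = 142$)
$u{\left(n \right)} = n + n^{2} + n^{2} \left(-1 + n\right)$ ($u{\left(n \right)} = \left(n^{2} + n \left(-1 + n\right) n\right) + n = \left(n^{2} + n^{2} \left(-1 + n\right)\right) + n = n + n^{2} + n^{2} \left(-1 + n\right)$)
$\left(u{\left(q{\left(3,0 \right)} \right)} + r\right)^{2} = \left(\left(\left(5 - 0 \cdot 3\right) + \left(5 - 0 \cdot 3\right)^{3}\right) + 142\right)^{2} = \left(\left(\left(5 + 0\right) + \left(5 + 0\right)^{3}\right) + 142\right)^{2} = \left(\left(5 + 5^{3}\right) + 142\right)^{2} = \left(\left(5 + 125\right) + 142\right)^{2} = \left(130 + 142\right)^{2} = 272^{2} = 73984$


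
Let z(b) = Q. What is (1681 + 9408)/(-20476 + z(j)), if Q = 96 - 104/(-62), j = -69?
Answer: -343759/631728 ≈ -0.54416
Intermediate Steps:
Q = 3028/31 (Q = 96 - 104*(-1)/62 = 96 - 1*(-52/31) = 96 + 52/31 = 3028/31 ≈ 97.677)
z(b) = 3028/31
(1681 + 9408)/(-20476 + z(j)) = (1681 + 9408)/(-20476 + 3028/31) = 11089/(-631728/31) = 11089*(-31/631728) = -343759/631728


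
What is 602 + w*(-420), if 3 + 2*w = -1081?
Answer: 228242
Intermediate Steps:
w = -542 (w = -3/2 + (1/2)*(-1081) = -3/2 - 1081/2 = -542)
602 + w*(-420) = 602 - 542*(-420) = 602 + 227640 = 228242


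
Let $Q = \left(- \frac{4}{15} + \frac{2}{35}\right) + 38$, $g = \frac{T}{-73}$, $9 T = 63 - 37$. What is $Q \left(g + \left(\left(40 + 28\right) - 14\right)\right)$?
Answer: $\frac{140673536}{68985} \approx 2039.2$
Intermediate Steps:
$T = \frac{26}{9}$ ($T = \frac{63 - 37}{9} = \frac{1}{9} \cdot 26 = \frac{26}{9} \approx 2.8889$)
$g = - \frac{26}{657}$ ($g = \frac{26}{9 \left(-73\right)} = \frac{26}{9} \left(- \frac{1}{73}\right) = - \frac{26}{657} \approx -0.039574$)
$Q = \frac{3968}{105}$ ($Q = \left(\left(-4\right) \frac{1}{15} + 2 \cdot \frac{1}{35}\right) + 38 = \left(- \frac{4}{15} + \frac{2}{35}\right) + 38 = - \frac{22}{105} + 38 = \frac{3968}{105} \approx 37.79$)
$Q \left(g + \left(\left(40 + 28\right) - 14\right)\right) = \frac{3968 \left(- \frac{26}{657} + \left(\left(40 + 28\right) - 14\right)\right)}{105} = \frac{3968 \left(- \frac{26}{657} + \left(68 - 14\right)\right)}{105} = \frac{3968 \left(- \frac{26}{657} + 54\right)}{105} = \frac{3968}{105} \cdot \frac{35452}{657} = \frac{140673536}{68985}$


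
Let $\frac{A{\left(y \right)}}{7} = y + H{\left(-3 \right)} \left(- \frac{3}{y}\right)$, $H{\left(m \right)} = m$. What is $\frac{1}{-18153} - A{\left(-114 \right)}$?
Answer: $\frac{550852747}{689814} \approx 798.55$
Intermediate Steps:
$A{\left(y \right)} = 7 y + \frac{63}{y}$ ($A{\left(y \right)} = 7 \left(y - 3 \left(- \frac{3}{y}\right)\right) = 7 \left(y + \frac{9}{y}\right) = 7 y + \frac{63}{y}$)
$\frac{1}{-18153} - A{\left(-114 \right)} = \frac{1}{-18153} - \left(7 \left(-114\right) + \frac{63}{-114}\right) = - \frac{1}{18153} - \left(-798 + 63 \left(- \frac{1}{114}\right)\right) = - \frac{1}{18153} - \left(-798 - \frac{21}{38}\right) = - \frac{1}{18153} - - \frac{30345}{38} = - \frac{1}{18153} + \frac{30345}{38} = \frac{550852747}{689814}$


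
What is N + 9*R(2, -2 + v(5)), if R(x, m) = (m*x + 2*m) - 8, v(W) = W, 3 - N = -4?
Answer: 43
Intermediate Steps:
N = 7 (N = 3 - 1*(-4) = 3 + 4 = 7)
R(x, m) = -8 + 2*m + m*x (R(x, m) = (2*m + m*x) - 8 = -8 + 2*m + m*x)
N + 9*R(2, -2 + v(5)) = 7 + 9*(-8 + 2*(-2 + 5) + (-2 + 5)*2) = 7 + 9*(-8 + 2*3 + 3*2) = 7 + 9*(-8 + 6 + 6) = 7 + 9*4 = 7 + 36 = 43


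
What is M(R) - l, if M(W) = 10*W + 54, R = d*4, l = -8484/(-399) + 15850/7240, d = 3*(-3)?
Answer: -4531947/13756 ≈ -329.45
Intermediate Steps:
d = -9
l = 322611/13756 (l = -8484*(-1/399) + 15850*(1/7240) = 404/19 + 1585/724 = 322611/13756 ≈ 23.452)
R = -36 (R = -9*4 = -36)
M(W) = 54 + 10*W
M(R) - l = (54 + 10*(-36)) - 1*322611/13756 = (54 - 360) - 322611/13756 = -306 - 322611/13756 = -4531947/13756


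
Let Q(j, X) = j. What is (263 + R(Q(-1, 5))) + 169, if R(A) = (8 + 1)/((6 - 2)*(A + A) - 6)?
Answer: 6039/14 ≈ 431.36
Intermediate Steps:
R(A) = 9/(-6 + 8*A) (R(A) = 9/(4*(2*A) - 6) = 9/(8*A - 6) = 9/(-6 + 8*A))
(263 + R(Q(-1, 5))) + 169 = (263 + 9/(2*(-3 + 4*(-1)))) + 169 = (263 + 9/(2*(-3 - 4))) + 169 = (263 + (9/2)/(-7)) + 169 = (263 + (9/2)*(-⅐)) + 169 = (263 - 9/14) + 169 = 3673/14 + 169 = 6039/14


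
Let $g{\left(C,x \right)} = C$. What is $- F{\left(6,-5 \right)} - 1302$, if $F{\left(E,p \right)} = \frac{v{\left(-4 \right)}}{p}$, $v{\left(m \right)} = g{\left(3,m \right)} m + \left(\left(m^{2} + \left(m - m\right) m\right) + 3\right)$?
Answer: $- \frac{6503}{5} \approx -1300.6$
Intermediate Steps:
$v{\left(m \right)} = 3 + m^{2} + 3 m$ ($v{\left(m \right)} = 3 m + \left(\left(m^{2} + \left(m - m\right) m\right) + 3\right) = 3 m + \left(\left(m^{2} + 0 m\right) + 3\right) = 3 m + \left(\left(m^{2} + 0\right) + 3\right) = 3 m + \left(m^{2} + 3\right) = 3 m + \left(3 + m^{2}\right) = 3 + m^{2} + 3 m$)
$F{\left(E,p \right)} = \frac{7}{p}$ ($F{\left(E,p \right)} = \frac{3 + \left(-4\right)^{2} + 3 \left(-4\right)}{p} = \frac{3 + 16 - 12}{p} = \frac{7}{p}$)
$- F{\left(6,-5 \right)} - 1302 = - \frac{7}{-5} - 1302 = - \frac{7 \left(-1\right)}{5} - 1302 = \left(-1\right) \left(- \frac{7}{5}\right) - 1302 = \frac{7}{5} - 1302 = - \frac{6503}{5}$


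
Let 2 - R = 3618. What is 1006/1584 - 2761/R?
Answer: 500695/357984 ≈ 1.3987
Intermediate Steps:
R = -3616 (R = 2 - 1*3618 = 2 - 3618 = -3616)
1006/1584 - 2761/R = 1006/1584 - 2761/(-3616) = 1006*(1/1584) - 2761*(-1/3616) = 503/792 + 2761/3616 = 500695/357984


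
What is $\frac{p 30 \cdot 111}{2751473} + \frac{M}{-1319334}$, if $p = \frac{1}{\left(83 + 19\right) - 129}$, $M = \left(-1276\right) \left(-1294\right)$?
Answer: $- \frac{2271620426486}{1815055939491} \approx -1.2515$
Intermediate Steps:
$M = 1651144$
$p = - \frac{1}{27}$ ($p = \frac{1}{102 - 129} = \frac{1}{-27} = - \frac{1}{27} \approx -0.037037$)
$\frac{p 30 \cdot 111}{2751473} + \frac{M}{-1319334} = \frac{\left(- \frac{1}{27}\right) 30 \cdot 111}{2751473} + \frac{1651144}{-1319334} = \left(- \frac{10}{9}\right) 111 \cdot \frac{1}{2751473} + 1651144 \left(- \frac{1}{1319334}\right) = \left(- \frac{370}{3}\right) \frac{1}{2751473} - \frac{825572}{659667} = - \frac{370}{8254419} - \frac{825572}{659667} = - \frac{2271620426486}{1815055939491}$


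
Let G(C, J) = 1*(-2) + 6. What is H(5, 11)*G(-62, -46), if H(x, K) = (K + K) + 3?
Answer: 100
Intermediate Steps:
G(C, J) = 4 (G(C, J) = -2 + 6 = 4)
H(x, K) = 3 + 2*K (H(x, K) = 2*K + 3 = 3 + 2*K)
H(5, 11)*G(-62, -46) = (3 + 2*11)*4 = (3 + 22)*4 = 25*4 = 100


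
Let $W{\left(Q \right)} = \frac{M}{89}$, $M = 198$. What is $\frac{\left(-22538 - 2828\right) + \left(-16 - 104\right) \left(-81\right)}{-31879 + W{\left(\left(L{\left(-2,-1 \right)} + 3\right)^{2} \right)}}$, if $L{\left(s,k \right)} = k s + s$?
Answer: $\frac{1392494}{2837033} \approx 0.49083$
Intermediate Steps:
$L{\left(s,k \right)} = s + k s$
$W{\left(Q \right)} = \frac{198}{89}$
$\frac{\left(-22538 - 2828\right) + \left(-16 - 104\right) \left(-81\right)}{-31879 + W{\left(\left(L{\left(-2,-1 \right)} + 3\right)^{2} \right)}} = \frac{\left(-22538 - 2828\right) + \left(-16 - 104\right) \left(-81\right)}{-31879 + \frac{198}{89}} = \frac{\left(-22538 - 2828\right) - -9720}{- \frac{2837033}{89}} = \left(-25366 + 9720\right) \left(- \frac{89}{2837033}\right) = \left(-15646\right) \left(- \frac{89}{2837033}\right) = \frac{1392494}{2837033}$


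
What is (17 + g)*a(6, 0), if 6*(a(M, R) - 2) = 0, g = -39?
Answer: -44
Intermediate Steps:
a(M, R) = 2 (a(M, R) = 2 + (⅙)*0 = 2 + 0 = 2)
(17 + g)*a(6, 0) = (17 - 39)*2 = -22*2 = -44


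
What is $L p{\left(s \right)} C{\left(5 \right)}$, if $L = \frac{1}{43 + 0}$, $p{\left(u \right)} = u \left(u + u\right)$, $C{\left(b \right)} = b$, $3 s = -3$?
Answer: $\frac{10}{43} \approx 0.23256$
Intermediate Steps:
$s = -1$ ($s = \frac{1}{3} \left(-3\right) = -1$)
$p{\left(u \right)} = 2 u^{2}$ ($p{\left(u \right)} = u 2 u = 2 u^{2}$)
$L = \frac{1}{43} \approx 0.023256$
$L p{\left(s \right)} C{\left(5 \right)} = \frac{2 \left(-1\right)^{2}}{43} \cdot 5 = \frac{2 \cdot 1}{43} \cdot 5 = \frac{1}{43} \cdot 2 \cdot 5 = \frac{2}{43} \cdot 5 = \frac{10}{43}$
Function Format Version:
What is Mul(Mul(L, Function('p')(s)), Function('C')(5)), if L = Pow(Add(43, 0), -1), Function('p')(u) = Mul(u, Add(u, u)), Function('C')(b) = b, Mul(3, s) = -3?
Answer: Rational(10, 43) ≈ 0.23256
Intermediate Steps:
s = -1 (s = Mul(Rational(1, 3), -3) = -1)
Function('p')(u) = Mul(2, Pow(u, 2)) (Function('p')(u) = Mul(u, Mul(2, u)) = Mul(2, Pow(u, 2)))
L = Rational(1, 43) (L = Pow(43, -1) = Rational(1, 43) ≈ 0.023256)
Mul(Mul(L, Function('p')(s)), Function('C')(5)) = Mul(Mul(Rational(1, 43), Mul(2, Pow(-1, 2))), 5) = Mul(Mul(Rational(1, 43), Mul(2, 1)), 5) = Mul(Mul(Rational(1, 43), 2), 5) = Mul(Rational(2, 43), 5) = Rational(10, 43)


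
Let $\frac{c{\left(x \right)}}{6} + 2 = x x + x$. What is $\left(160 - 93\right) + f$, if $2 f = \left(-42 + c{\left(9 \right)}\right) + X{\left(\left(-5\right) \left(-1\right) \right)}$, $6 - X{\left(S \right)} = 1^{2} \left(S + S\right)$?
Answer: $308$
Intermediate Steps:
$c{\left(x \right)} = -12 + 6 x + 6 x^{2}$ ($c{\left(x \right)} = -12 + 6 \left(x x + x\right) = -12 + 6 \left(x^{2} + x\right) = -12 + 6 \left(x + x^{2}\right) = -12 + \left(6 x + 6 x^{2}\right) = -12 + 6 x + 6 x^{2}$)
$X{\left(S \right)} = 6 - 2 S$ ($X{\left(S \right)} = 6 - 1^{2} \left(S + S\right) = 6 - 1 \cdot 2 S = 6 - 2 S$)
$f = 241$ ($f = \frac{\left(-42 + \left(-12 + 6 \cdot 9 + 6 \cdot 9^{2}\right)\right) + \left(6 - 2 \left(\left(-5\right) \left(-1\right)\right)\right)}{2} = \frac{\left(-42 + \left(-12 + 54 + 6 \cdot 81\right)\right) + \left(6 - 10\right)}{2} = \frac{\left(-42 + \left(-12 + 54 + 486\right)\right) + \left(6 - 10\right)}{2} = \frac{\left(-42 + 528\right) - 4}{2} = \frac{486 - 4}{2} = \frac{1}{2} \cdot 482 = 241$)
$\left(160 - 93\right) + f = \left(160 - 93\right) + 241 = 67 + 241 = 308$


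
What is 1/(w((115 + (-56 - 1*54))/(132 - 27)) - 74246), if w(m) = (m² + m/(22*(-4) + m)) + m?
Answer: -814527/60475331449 ≈ -1.3469e-5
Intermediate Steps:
w(m) = m + m² + m/(-88 + m) (w(m) = (m² + m/(-88 + m)) + m = m + m² + m/(-88 + m))
1/(w((115 + (-56 - 1*54))/(132 - 27)) - 74246) = 1/(((115 + (-56 - 1*54))/(132 - 27))*(-87 + ((115 + (-56 - 1*54))/(132 - 27))² - 87*(115 + (-56 - 1*54))/(132 - 27))/(-88 + (115 + (-56 - 1*54))/(132 - 27)) - 74246) = 1/(((115 + (-56 - 54))/105)*(-87 + ((115 + (-56 - 54))/105)² - 87*(115 + (-56 - 54))/105)/(-88 + (115 + (-56 - 54))/105) - 74246) = 1/(((115 - 110)*(1/105))*(-87 + ((115 - 110)*(1/105))² - 87*(115 - 110)/105)/(-88 + (115 - 110)*(1/105)) - 74246) = 1/((5*(1/105))*(-87 + (5*(1/105))² - 435/105)/(-88 + 5*(1/105)) - 74246) = 1/((-87 + (1/21)² - 87*1/21)/(21*(-88 + 1/21)) - 74246) = 1/((-87 + 1/441 - 29/7)/(21*(-1847/21)) - 74246) = 1/((1/21)*(-21/1847)*(-40193/441) - 74246) = 1/(40193/814527 - 74246) = 1/(-60475331449/814527) = -814527/60475331449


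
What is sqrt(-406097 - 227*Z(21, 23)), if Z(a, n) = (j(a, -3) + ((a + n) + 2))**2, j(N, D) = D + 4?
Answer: 2*I*sqrt(226885) ≈ 952.65*I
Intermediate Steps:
j(N, D) = 4 + D
Z(a, n) = (3 + a + n)**2 (Z(a, n) = ((4 - 3) + ((a + n) + 2))**2 = (1 + (2 + a + n))**2 = (3 + a + n)**2)
sqrt(-406097 - 227*Z(21, 23)) = sqrt(-406097 - 227*(3 + 21 + 23)**2) = sqrt(-406097 - 227*47**2) = sqrt(-406097 - 227*2209) = sqrt(-406097 - 501443) = sqrt(-907540) = 2*I*sqrt(226885)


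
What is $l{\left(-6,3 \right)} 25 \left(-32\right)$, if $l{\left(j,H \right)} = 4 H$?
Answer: $-9600$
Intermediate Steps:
$l{\left(-6,3 \right)} 25 \left(-32\right) = 4 \cdot 3 \cdot 25 \left(-32\right) = 12 \cdot 25 \left(-32\right) = 300 \left(-32\right) = -9600$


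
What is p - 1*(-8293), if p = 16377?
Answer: 24670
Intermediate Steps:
p - 1*(-8293) = 16377 - 1*(-8293) = 16377 + 8293 = 24670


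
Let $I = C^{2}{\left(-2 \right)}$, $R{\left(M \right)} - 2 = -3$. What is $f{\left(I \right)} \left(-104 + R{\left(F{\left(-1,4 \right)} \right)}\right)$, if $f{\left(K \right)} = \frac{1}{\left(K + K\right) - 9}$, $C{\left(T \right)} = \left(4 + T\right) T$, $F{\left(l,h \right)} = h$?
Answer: $- \frac{105}{23} \approx -4.5652$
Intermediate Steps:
$C{\left(T \right)} = T \left(4 + T\right)$
$R{\left(M \right)} = -1$ ($R{\left(M \right)} = 2 - 3 = -1$)
$I = 16$ ($I = \left(- 2 \left(4 - 2\right)\right)^{2} = \left(\left(-2\right) 2\right)^{2} = \left(-4\right)^{2} = 16$)
$f{\left(K \right)} = \frac{1}{-9 + 2 K}$ ($f{\left(K \right)} = \frac{1}{2 K - 9} = \frac{1}{-9 + 2 K}$)
$f{\left(I \right)} \left(-104 + R{\left(F{\left(-1,4 \right)} \right)}\right) = \frac{-104 - 1}{-9 + 2 \cdot 16} = \frac{1}{-9 + 32} \left(-105\right) = \frac{1}{23} \left(-105\right) = - \frac{105}{23}$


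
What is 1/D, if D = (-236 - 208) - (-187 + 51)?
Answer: -1/308 ≈ -0.0032468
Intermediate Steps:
D = -308 (D = -444 - 1*(-136) = -444 + 136 = -308)
1/D = 1/(-308) = -1/308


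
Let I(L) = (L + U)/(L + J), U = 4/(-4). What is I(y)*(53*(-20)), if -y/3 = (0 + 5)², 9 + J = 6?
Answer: -40280/39 ≈ -1032.8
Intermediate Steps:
J = -3 (J = -9 + 6 = -3)
U = -1 (U = 4*(-¼) = -1)
y = -75 (y = -3*(0 + 5)² = -3*5² = -3*25 = -75)
I(L) = (-1 + L)/(-3 + L) (I(L) = (L - 1)/(L - 3) = (-1 + L)/(-3 + L))
I(y)*(53*(-20)) = ((-1 - 75)/(-3 - 75))*(53*(-20)) = (-76/(-78))*(-1060) = -1/78*(-76)*(-1060) = (38/39)*(-1060) = -40280/39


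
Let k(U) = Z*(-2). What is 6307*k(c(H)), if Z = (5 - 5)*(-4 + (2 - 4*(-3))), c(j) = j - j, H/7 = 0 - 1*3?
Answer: 0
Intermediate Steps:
H = -21 (H = 7*(0 - 1*3) = 7*(0 - 3) = 7*(-3) = -21)
c(j) = 0
Z = 0 (Z = 0*(-4 + (2 + 12)) = 0*(-4 + 14) = 0*10 = 0)
k(U) = 0 (k(U) = 0*(-2) = 0)
6307*k(c(H)) = 6307*0 = 0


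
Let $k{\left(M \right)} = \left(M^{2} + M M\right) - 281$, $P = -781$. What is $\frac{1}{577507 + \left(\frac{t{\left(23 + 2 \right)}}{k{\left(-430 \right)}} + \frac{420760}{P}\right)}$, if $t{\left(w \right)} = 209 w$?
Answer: $\frac{288594339}{166509776199158} \approx 1.7332 \cdot 10^{-6}$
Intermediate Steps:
$k{\left(M \right)} = -281 + 2 M^{2}$ ($k{\left(M \right)} = \left(M^{2} + M^{2}\right) - 281 = 2 M^{2} - 281 = -281 + 2 M^{2}$)
$\frac{1}{577507 + \left(\frac{t{\left(23 + 2 \right)}}{k{\left(-430 \right)}} + \frac{420760}{P}\right)} = \frac{1}{577507 + \left(\frac{209 \left(23 + 2\right)}{-281 + 2 \left(-430\right)^{2}} + \frac{420760}{-781}\right)} = \frac{1}{577507 + \left(\frac{209 \cdot 25}{-281 + 2 \cdot 184900} + 420760 \left(- \frac{1}{781}\right)\right)} = \frac{1}{577507 - \left(\frac{420760}{781} - \frac{5225}{-281 + 369800}\right)} = \frac{1}{577507 - \left(\frac{420760}{781} - \frac{5225}{369519}\right)} = \frac{1}{577507 + \left(5225 \cdot \frac{1}{369519} - \frac{420760}{781}\right)} = \frac{1}{577507 + \left(\frac{5225}{369519} - \frac{420760}{781}\right)} = \frac{1}{577507 - \frac{155474733715}{288594339}} = \frac{1}{\frac{166509776199158}{288594339}} = \frac{288594339}{166509776199158}$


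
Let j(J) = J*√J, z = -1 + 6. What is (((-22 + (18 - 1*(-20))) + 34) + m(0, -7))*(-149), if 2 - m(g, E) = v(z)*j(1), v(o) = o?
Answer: -7003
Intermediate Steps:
z = 5
j(J) = J^(3/2)
m(g, E) = -3 (m(g, E) = 2 - 5*1^(3/2) = 2 - 5 = -3)
(((-22 + (18 - 1*(-20))) + 34) + m(0, -7))*(-149) = (((-22 + (18 - 1*(-20))) + 34) - 3)*(-149) = (((-22 + (18 + 20)) + 34) - 3)*(-149) = (((-22 + 38) + 34) - 3)*(-149) = ((16 + 34) - 3)*(-149) = (50 - 3)*(-149) = 47*(-149) = -7003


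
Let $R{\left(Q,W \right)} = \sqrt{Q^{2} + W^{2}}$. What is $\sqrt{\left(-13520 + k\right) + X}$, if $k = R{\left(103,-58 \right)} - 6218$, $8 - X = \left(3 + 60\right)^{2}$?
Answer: $\sqrt{-23699 + \sqrt{13973}} \approx 153.56 i$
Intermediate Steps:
$X = -3961$ ($X = 8 - \left(3 + 60\right)^{2} = 8 - 63^{2} = 8 - 3969 = -3961$)
$k = -6218 + \sqrt{13973}$ ($k = \sqrt{103^{2} + \left(-58\right)^{2}} - 6218 = \sqrt{10609 + 3364} - 6218 = \sqrt{13973} - 6218 = -6218 + \sqrt{13973} \approx -6099.8$)
$\sqrt{\left(-13520 + k\right) + X} = \sqrt{\left(-13520 - \left(6218 - \sqrt{13973}\right)\right) - 3961} = \sqrt{\left(-19738 + \sqrt{13973}\right) - 3961} = \sqrt{-23699 + \sqrt{13973}}$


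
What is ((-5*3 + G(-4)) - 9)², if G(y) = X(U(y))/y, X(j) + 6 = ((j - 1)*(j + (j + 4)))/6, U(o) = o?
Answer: 4900/9 ≈ 544.44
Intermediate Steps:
X(j) = -6 + (-1 + j)*(4 + 2*j)/6 (X(j) = -6 + ((j - 1)*(j + (j + 4)))/6 = -6 + ((-1 + j)*(j + (4 + j)))*(⅙) = -6 + ((-1 + j)*(4 + 2*j))*(⅙) = -6 + (-1 + j)*(4 + 2*j)/6)
G(y) = (-20/3 + y/3 + y²/3)/y
((-5*3 + G(-4)) - 9)² = ((-5*3 + (⅓)*(-20 - 4 + (-4)²)/(-4)) - 9)² = ((-15 + (⅓)*(-¼)*(-20 - 4 + 16)) - 9)² = ((-15 + (⅓)*(-¼)*(-8)) - 9)² = ((-15 + ⅔) - 9)² = (-43/3 - 9)² = (-70/3)² = 4900/9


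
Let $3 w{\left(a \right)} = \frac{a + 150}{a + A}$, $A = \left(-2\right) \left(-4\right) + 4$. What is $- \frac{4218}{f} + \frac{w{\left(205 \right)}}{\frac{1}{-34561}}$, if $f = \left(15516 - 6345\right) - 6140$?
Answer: $- \frac{5312936389}{281883} \approx -18848.0$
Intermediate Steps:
$f = 3031$ ($f = 9171 - 6140 = 3031$)
$A = 12$ ($A = 8 + 4 = 12$)
$w{\left(a \right)} = \frac{150 + a}{3 \left(12 + a\right)}$ ($w{\left(a \right)} = \frac{\left(a + 150\right) \frac{1}{a + 12}}{3} = \frac{\left(150 + a\right) \frac{1}{12 + a}}{3} = \frac{\frac{1}{12 + a} \left(150 + a\right)}{3} = \frac{150 + a}{3 \left(12 + a\right)}$)
$- \frac{4218}{f} + \frac{w{\left(205 \right)}}{\frac{1}{-34561}} = - \frac{4218}{3031} + \frac{\frac{1}{3} \frac{1}{12 + 205} \left(150 + 205\right)}{\frac{1}{-34561}} = \left(-4218\right) \frac{1}{3031} + \frac{\frac{1}{3} \cdot \frac{1}{217} \cdot 355}{- \frac{1}{34561}} = - \frac{4218}{3031} + \frac{1}{3} \cdot \frac{1}{217} \cdot 355 \left(-34561\right) = - \frac{4218}{3031} + \frac{355}{651} \left(-34561\right) = - \frac{4218}{3031} - \frac{12269155}{651} = - \frac{5312936389}{281883}$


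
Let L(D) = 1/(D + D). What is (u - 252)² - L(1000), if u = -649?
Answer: 1623601999/2000 ≈ 8.1180e+5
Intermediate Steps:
L(D) = 1/(2*D)
(u - 252)² - L(1000) = (-649 - 252)² - 1/(2*1000) = (-901)² - 1/(2*1000) = 811801 - 1*1/2000 = 811801 - 1/2000 = 1623601999/2000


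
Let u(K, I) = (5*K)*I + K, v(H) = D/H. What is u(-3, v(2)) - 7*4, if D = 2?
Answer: -46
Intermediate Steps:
v(H) = 2/H
u(K, I) = K + 5*I*K (u(K, I) = 5*I*K + K = K + 5*I*K)
u(-3, v(2)) - 7*4 = -3*(1 + 5*(2/2)) - 7*4 = -3*(1 + 5*(2*(½))) - 28 = -3*(1 + 5*1) - 28 = -3*(1 + 5) - 28 = -3*6 - 28 = -18 - 28 = -46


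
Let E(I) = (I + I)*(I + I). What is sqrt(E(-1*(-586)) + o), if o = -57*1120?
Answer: 4*sqrt(81859) ≈ 1144.4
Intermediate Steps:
E(I) = 4*I**2 (E(I) = (2*I)*(2*I) = 4*I**2)
o = -63840
sqrt(E(-1*(-586)) + o) = sqrt(4*(-1*(-586))**2 - 63840) = sqrt(4*586**2 - 63840) = sqrt(4*343396 - 63840) = sqrt(1373584 - 63840) = sqrt(1309744) = 4*sqrt(81859)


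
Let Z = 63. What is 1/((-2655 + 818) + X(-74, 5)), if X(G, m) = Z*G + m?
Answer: -1/6494 ≈ -0.00015399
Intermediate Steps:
X(G, m) = m + 63*G (X(G, m) = 63*G + m = m + 63*G)
1/((-2655 + 818) + X(-74, 5)) = 1/((-2655 + 818) + (5 + 63*(-74))) = 1/(-1837 + (5 - 4662)) = 1/(-1837 - 4657) = 1/(-6494) = -1/6494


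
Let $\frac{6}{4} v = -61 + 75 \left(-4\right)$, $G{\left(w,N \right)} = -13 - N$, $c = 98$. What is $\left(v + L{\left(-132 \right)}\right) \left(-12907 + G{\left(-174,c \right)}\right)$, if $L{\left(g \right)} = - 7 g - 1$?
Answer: $- \frac{26647846}{3} \approx -8.8826 \cdot 10^{6}$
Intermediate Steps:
$v = - \frac{722}{3}$ ($v = \frac{2 \left(-61 + 75 \left(-4\right)\right)}{3} = \frac{2 \left(-61 - 300\right)}{3} = \frac{2}{3} \left(-361\right) = - \frac{722}{3} \approx -240.67$)
$L{\left(g \right)} = -1 - 7 g$
$\left(v + L{\left(-132 \right)}\right) \left(-12907 + G{\left(-174,c \right)}\right) = \left(- \frac{722}{3} - -923\right) \left(-12907 - 111\right) = \left(- \frac{722}{3} + \left(-1 + 924\right)\right) \left(-12907 - 111\right) = \left(- \frac{722}{3} + 923\right) \left(-12907 - 111\right) = \frac{2047}{3} \left(-13018\right) = - \frac{26647846}{3}$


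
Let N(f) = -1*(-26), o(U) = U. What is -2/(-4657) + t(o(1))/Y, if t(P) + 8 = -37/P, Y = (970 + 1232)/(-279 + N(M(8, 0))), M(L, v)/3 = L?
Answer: 17674783/3418238 ≈ 5.1707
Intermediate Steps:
M(L, v) = 3*L
N(f) = 26
Y = -2202/253 (Y = (970 + 1232)/(-279 + 26) = 2202/(-253) = 2202*(-1/253) = -2202/253 ≈ -8.7036)
t(P) = -8 - 37/P
-2/(-4657) + t(o(1))/Y = -2/(-4657) + (-8 - 37/1)/(-2202/253) = -2*(-1/4657) + (-8 - 37*1)*(-253/2202) = 2/4657 + (-8 - 37)*(-253/2202) = 2/4657 - 45*(-253/2202) = 2/4657 + 3795/734 = 17674783/3418238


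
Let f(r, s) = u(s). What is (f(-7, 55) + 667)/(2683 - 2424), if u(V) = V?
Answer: 722/259 ≈ 2.7876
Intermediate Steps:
f(r, s) = s
(f(-7, 55) + 667)/(2683 - 2424) = (55 + 667)/(2683 - 2424) = 722/259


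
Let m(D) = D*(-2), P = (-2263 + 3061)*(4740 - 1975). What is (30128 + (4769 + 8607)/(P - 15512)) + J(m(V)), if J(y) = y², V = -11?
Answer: 3048619076/99589 ≈ 30612.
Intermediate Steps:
P = 2206470 (P = 798*2765 = 2206470)
m(D) = -2*D
(30128 + (4769 + 8607)/(P - 15512)) + J(m(V)) = (30128 + (4769 + 8607)/(2206470 - 15512)) + (-2*(-11))² = (30128 + 13376/2190958) + 22² = (30128 + 13376*(1/2190958)) + 484 = (30128 + 608/99589) + 484 = 3000418000/99589 + 484 = 3048619076/99589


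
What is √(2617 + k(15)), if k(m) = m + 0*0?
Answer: 2*√658 ≈ 51.303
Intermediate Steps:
k(m) = m (k(m) = m + 0 = m)
√(2617 + k(15)) = √(2617 + 15) = √2632 = 2*√658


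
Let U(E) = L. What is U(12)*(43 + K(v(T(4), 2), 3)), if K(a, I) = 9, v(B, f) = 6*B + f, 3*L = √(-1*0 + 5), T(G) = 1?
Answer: 52*√5/3 ≈ 38.758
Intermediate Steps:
L = √5/3 (L = √(-1*0 + 5)/3 = √(0 + 5)/3 = √5/3 ≈ 0.74536)
v(B, f) = f + 6*B
U(E) = √5/3
U(12)*(43 + K(v(T(4), 2), 3)) = (√5/3)*(43 + 9) = (√5/3)*52 = 52*√5/3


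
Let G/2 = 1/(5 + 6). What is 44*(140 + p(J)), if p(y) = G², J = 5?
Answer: 67776/11 ≈ 6161.5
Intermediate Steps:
G = 2/11 (G = 2/(5 + 6) = 2/11 ≈ 0.18182)
p(y) = 4/121 (p(y) = (2/11)² = 4/121)
44*(140 + p(J)) = 44*(140 + 4/121) = 44*(16944/121) = 67776/11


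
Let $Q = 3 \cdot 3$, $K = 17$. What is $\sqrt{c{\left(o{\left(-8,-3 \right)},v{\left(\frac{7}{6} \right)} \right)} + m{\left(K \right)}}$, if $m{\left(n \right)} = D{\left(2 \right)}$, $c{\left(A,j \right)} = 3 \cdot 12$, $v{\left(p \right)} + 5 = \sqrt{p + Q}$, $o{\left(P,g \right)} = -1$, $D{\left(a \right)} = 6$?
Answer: $\sqrt{42} \approx 6.4807$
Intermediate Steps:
$Q = 9$
$v{\left(p \right)} = -5 + \sqrt{9 + p}$ ($v{\left(p \right)} = -5 + \sqrt{p + 9} = -5 + \sqrt{9 + p}$)
$c{\left(A,j \right)} = 36$
$m{\left(n \right)} = 6$
$\sqrt{c{\left(o{\left(-8,-3 \right)},v{\left(\frac{7}{6} \right)} \right)} + m{\left(K \right)}} = \sqrt{36 + 6} = \sqrt{42}$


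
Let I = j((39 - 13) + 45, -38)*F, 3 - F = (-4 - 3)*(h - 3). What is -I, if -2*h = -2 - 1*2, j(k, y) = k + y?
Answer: 132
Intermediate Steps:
h = 2 (h = -(-2 - 1*2)/2 = -(-2 - 2)/2 = -½*(-4) = 2)
F = -4 (F = 3 - (-4 - 3)*(2 - 3) = 3 - (-7)*(-1) = 3 - 1*7 = 3 - 7 = -4)
I = -132 (I = (((39 - 13) + 45) - 38)*(-4) = ((26 + 45) - 38)*(-4) = (71 - 38)*(-4) = 33*(-4) = -132)
-I = -1*(-132) = 132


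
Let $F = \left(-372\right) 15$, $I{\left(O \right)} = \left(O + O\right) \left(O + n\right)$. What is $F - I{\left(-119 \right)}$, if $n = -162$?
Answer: $-72458$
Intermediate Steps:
$I{\left(O \right)} = 2 O \left(-162 + O\right)$ ($I{\left(O \right)} = \left(O + O\right) \left(O - 162\right) = 2 O \left(-162 + O\right)$)
$F = -5580$
$F - I{\left(-119 \right)} = -5580 - 2 \left(-119\right) \left(-162 - 119\right) = -5580 - 2 \left(-119\right) \left(-281\right) = -5580 - 66878 = -72458$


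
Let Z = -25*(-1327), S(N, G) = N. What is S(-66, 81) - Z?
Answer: -33241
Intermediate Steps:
Z = 33175
S(-66, 81) - Z = -66 - 1*33175 = -66 - 33175 = -33241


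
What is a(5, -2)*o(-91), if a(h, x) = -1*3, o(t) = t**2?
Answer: -24843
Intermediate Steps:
a(h, x) = -3
a(5, -2)*o(-91) = -3*(-91)**2 = -3*8281 = -24843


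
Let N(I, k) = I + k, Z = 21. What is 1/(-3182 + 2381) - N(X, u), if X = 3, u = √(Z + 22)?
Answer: -2404/801 - √43 ≈ -9.5587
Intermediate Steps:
u = √43 (u = √(21 + 22) = √43 ≈ 6.5574)
1/(-3182 + 2381) - N(X, u) = 1/(-3182 + 2381) - (3 + √43) = 1/(-801) + (-3 - √43) = -1/801 + (-3 - √43) = -2404/801 - √43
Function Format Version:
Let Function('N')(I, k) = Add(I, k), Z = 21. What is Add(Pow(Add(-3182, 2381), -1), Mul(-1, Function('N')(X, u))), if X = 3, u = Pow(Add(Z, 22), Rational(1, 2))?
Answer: Add(Rational(-2404, 801), Mul(-1, Pow(43, Rational(1, 2)))) ≈ -9.5587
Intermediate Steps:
u = Pow(43, Rational(1, 2)) (u = Pow(Add(21, 22), Rational(1, 2)) = Pow(43, Rational(1, 2)) ≈ 6.5574)
Add(Pow(Add(-3182, 2381), -1), Mul(-1, Function('N')(X, u))) = Add(Pow(Add(-3182, 2381), -1), Mul(-1, Add(3, Pow(43, Rational(1, 2))))) = Add(Pow(-801, -1), Add(-3, Mul(-1, Pow(43, Rational(1, 2))))) = Add(Rational(-1, 801), Add(-3, Mul(-1, Pow(43, Rational(1, 2))))) = Add(Rational(-2404, 801), Mul(-1, Pow(43, Rational(1, 2))))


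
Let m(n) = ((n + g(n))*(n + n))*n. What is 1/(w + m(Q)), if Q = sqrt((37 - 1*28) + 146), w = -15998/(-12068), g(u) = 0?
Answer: -48265966/542332519213999 + 11286838360*sqrt(155)/542332519213999 ≈ 0.00025901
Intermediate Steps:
w = 7999/6034 (w = -15998*(-1/12068) = 7999/6034 ≈ 1.3257)
Q = sqrt(155) (Q = sqrt((37 - 28) + 146) = sqrt(9 + 146) = sqrt(155) ≈ 12.450)
m(n) = 2*n**3 (m(n) = ((n + 0)*(n + n))*n = (n*(2*n))*n = (2*n**2)*n = 2*n**3)
1/(w + m(Q)) = 1/(7999/6034 + 2*(sqrt(155))**3) = 1/(7999/6034 + 2*(155*sqrt(155))) = 1/(7999/6034 + 310*sqrt(155))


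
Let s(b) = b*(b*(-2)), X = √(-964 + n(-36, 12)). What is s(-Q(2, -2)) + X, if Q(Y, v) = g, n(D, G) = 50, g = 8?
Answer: -128 + I*√914 ≈ -128.0 + 30.232*I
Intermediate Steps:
Q(Y, v) = 8
X = I*√914 (X = √(-964 + 50) = √(-914) = I*√914 ≈ 30.232*I)
s(b) = -2*b² (s(b) = b*(-2*b) = -2*b²)
s(-Q(2, -2)) + X = -2*(-1*8)² + I*√914 = -2*(-8)² + I*√914 = -2*64 + I*√914 = -128 + I*√914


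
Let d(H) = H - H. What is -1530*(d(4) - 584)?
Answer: 893520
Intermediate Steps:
d(H) = 0
-1530*(d(4) - 584) = -1530*(0 - 584) = -1530*(-584) = 893520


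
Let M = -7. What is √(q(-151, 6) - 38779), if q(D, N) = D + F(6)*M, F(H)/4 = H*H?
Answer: I*√39938 ≈ 199.84*I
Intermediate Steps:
F(H) = 4*H² (F(H) = 4*(H*H) = 4*H²)
q(D, N) = -1008 + D (q(D, N) = D + (4*6²)*(-7) = D + (4*36)*(-7) = D + 144*(-7) = D - 1008 = -1008 + D)
√(q(-151, 6) - 38779) = √((-1008 - 151) - 38779) = √(-1159 - 38779) = √(-39938) = I*√39938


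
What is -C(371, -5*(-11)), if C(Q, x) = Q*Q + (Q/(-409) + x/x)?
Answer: -56295207/409 ≈ -1.3764e+5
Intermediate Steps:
C(Q, x) = 1 + Q**2 - Q/409 (C(Q, x) = Q**2 + (Q*(-1/409) + 1) = Q**2 + (-Q/409 + 1) = Q**2 + (1 - Q/409) = 1 + Q**2 - Q/409)
-C(371, -5*(-11)) = -(1 + 371**2 - 1/409*371) = -(1 + 137641 - 371/409) = -1*56295207/409 = -56295207/409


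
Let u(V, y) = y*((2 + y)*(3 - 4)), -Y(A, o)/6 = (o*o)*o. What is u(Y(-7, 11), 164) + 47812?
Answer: 20588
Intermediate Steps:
Y(A, o) = -6*o**3 (Y(A, o) = -6*o*o*o = -6*o**2*o = -6*o**3)
u(V, y) = y*(-2 - y) (u(V, y) = y*((2 + y)*(-1)) = y*(-2 - y))
u(Y(-7, 11), 164) + 47812 = -1*164*(2 + 164) + 47812 = -1*164*166 + 47812 = -27224 + 47812 = 20588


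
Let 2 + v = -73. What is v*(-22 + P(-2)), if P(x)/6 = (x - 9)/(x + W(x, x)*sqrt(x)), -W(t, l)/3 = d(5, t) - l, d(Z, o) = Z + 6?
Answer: 2508000/1523 + 96525*I*sqrt(2)/1523 ≈ 1646.8 + 89.63*I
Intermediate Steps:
d(Z, o) = 6 + Z
v = -75 (v = -2 - 73 = -75)
W(t, l) = -33 + 3*l (W(t, l) = -3*((6 + 5) - l) = -3*(11 - l) = -33 + 3*l)
P(x) = 6*(-9 + x)/(x + sqrt(x)*(-33 + 3*x)) (P(x) = 6*((x - 9)/(x + (-33 + 3*x)*sqrt(x))) = 6*((-9 + x)/(x + sqrt(x)*(-33 + 3*x))) = 6*(-9 + x)/(x + sqrt(x)*(-33 + 3*x)))
v*(-22 + P(-2)) = -75*(-22 + 6*(-9 - 2)/(-2 + 3*sqrt(-2)*(-11 - 2))) = -75*(-22 + 6*(-11)/(-2 + 3*(I*sqrt(2))*(-13))) = -75*(-22 + 6*(-11)/(-2 - 39*I*sqrt(2))) = -75*(-22 - 66/(-2 - 39*I*sqrt(2))) = 1650 + 4950/(-2 - 39*I*sqrt(2))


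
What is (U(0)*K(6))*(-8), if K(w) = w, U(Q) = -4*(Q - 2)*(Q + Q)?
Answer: 0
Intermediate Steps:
U(Q) = -8*Q*(-2 + Q) (U(Q) = -4*(-2 + Q)*2*Q = -8*Q*(-2 + Q))
(U(0)*K(6))*(-8) = ((8*0*(2 - 1*0))*6)*(-8) = ((8*0*(2 + 0))*6)*(-8) = ((8*0*2)*6)*(-8) = (0*6)*(-8) = 0*(-8) = 0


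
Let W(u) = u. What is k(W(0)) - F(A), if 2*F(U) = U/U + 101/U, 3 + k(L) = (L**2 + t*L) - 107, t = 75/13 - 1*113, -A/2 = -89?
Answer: -39439/356 ≈ -110.78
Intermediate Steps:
A = 178 (A = -2*(-89) = 178)
t = -1394/13 (t = 75*(1/13) - 113 = 75/13 - 113 = -1394/13 ≈ -107.23)
k(L) = -110 + L**2 - 1394*L/13 (k(L) = -3 + ((L**2 - 1394*L/13) - 107) = -3 + (-107 + L**2 - 1394*L/13) = -110 + L**2 - 1394*L/13)
F(U) = 1/2 + 101/(2*U) (F(U) = (U/U + 101/U)/2 = (1 + 101/U)/2 = 1/2 + 101/(2*U))
k(W(0)) - F(A) = (-110 + 0**2 - 1394/13*0) - (101 + 178)/(2*178) = (-110 + 0 + 0) - 279/(2*178) = -110 - 1*279/356 = -110 - 279/356 = -39439/356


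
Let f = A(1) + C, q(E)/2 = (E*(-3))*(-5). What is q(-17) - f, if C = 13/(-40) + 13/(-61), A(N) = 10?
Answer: -1267487/2440 ≈ -519.46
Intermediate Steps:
q(E) = 30*E (q(E) = 2*((E*(-3))*(-5)) = 2*(-3*E*(-5)) = 2*(15*E) = 30*E)
C = -1313/2440 (C = 13*(-1/40) + 13*(-1/61) = -13/40 - 13/61 = -1313/2440 ≈ -0.53811)
f = 23087/2440 (f = 10 - 1313/2440 = 23087/2440 ≈ 9.4619)
q(-17) - f = 30*(-17) - 1*23087/2440 = -510 - 23087/2440 = -1267487/2440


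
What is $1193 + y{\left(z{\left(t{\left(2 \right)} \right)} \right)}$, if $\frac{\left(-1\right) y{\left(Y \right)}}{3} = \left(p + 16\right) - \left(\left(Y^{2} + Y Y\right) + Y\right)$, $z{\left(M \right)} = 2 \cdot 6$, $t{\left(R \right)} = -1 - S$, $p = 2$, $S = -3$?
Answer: $2039$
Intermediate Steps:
$t{\left(R \right)} = 2$ ($t{\left(R \right)} = -1 - -3 = -1 + 3 = 2$)
$z{\left(M \right)} = 12$
$y{\left(Y \right)} = -54 + 3 Y + 6 Y^{2}$ ($y{\left(Y \right)} = - 3 \left(\left(2 + 16\right) - \left(\left(Y^{2} + Y Y\right) + Y\right)\right) = - 3 \left(18 - \left(\left(Y^{2} + Y^{2}\right) + Y\right)\right) = - 3 \left(18 - \left(2 Y^{2} + Y\right)\right) = - 3 \left(18 - \left(Y + 2 Y^{2}\right)\right) = - 3 \left(18 - Y - 2 Y^{2}\right) = -54 + 3 Y + 6 Y^{2}$)
$1193 + y{\left(z{\left(t{\left(2 \right)} \right)} \right)} = 1193 + \left(-54 + 3 \cdot 12 + 6 \cdot 12^{2}\right) = 1193 + \left(-54 + 36 + 6 \cdot 144\right) = 1193 + \left(-54 + 36 + 864\right) = 1193 + 846 = 2039$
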